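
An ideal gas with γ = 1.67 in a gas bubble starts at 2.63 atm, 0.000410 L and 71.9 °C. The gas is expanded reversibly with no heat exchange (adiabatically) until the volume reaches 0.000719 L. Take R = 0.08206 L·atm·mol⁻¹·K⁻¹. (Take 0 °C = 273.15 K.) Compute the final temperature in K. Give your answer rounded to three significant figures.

Convert: T₁ = 345.0 K.
Adiabatic (γ = 1.67), T V^(γ−1) and P V^γ constant: T₂ = T₁·(V₁/V₂)^(γ−1) = 236.8 K; P₂ = P₁·(V₁/V₂)^γ = 1.029 atm.

T₂ ≈ 237 K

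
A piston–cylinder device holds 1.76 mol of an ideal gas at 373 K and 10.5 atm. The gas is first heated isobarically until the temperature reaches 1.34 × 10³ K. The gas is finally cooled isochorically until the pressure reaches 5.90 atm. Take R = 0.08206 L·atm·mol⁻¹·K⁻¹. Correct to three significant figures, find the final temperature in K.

From PV = nRT: V₁ = nRT₁/P₁ = 5.131 L.
Isobaric, so V/T is constant: P₂ = P₁; V₂ = V₁·(T₂/T₁) = 18.43 L.
Isochoric, so P/T is constant: V₃ = V₂; T₃ = T₂·(P₃/P₂) = 753.0 K.

T₃ ≈ 753 K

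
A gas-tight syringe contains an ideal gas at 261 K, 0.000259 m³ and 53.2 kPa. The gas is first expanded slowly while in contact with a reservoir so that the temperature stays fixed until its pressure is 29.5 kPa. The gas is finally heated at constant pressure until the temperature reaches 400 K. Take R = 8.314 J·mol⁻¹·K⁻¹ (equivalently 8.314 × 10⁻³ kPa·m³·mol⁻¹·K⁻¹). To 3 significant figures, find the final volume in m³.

T constant ⇒ Boyle's law P V = const: T₂ = T₁; V₂ = V₁·(P₁/P₂) = 0.0004671 m³.
Isobaric, so V/T is constant: P₃ = P₂; V₃ = V₂·(T₃/T₂) = 0.0007158 m³.

V₃ ≈ 0.000716 m³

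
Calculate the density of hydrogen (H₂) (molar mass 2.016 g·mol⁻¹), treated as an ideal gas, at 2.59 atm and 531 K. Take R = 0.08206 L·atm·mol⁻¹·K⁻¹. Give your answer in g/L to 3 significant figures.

ρ = PM/(RT) = (2.59 × 2.016) / (0.08206 × 531.0)

ρ ≈ 0.120 g/L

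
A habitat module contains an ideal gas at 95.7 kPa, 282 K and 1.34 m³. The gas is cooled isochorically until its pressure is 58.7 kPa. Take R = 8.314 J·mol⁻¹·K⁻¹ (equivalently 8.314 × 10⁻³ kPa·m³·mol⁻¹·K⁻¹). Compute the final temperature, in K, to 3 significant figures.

V constant ⇒ P ∝ T: V₂ = V₁; T₂ = T₁·(P₂/P₁) = 173.0 K.

T₂ ≈ 173 K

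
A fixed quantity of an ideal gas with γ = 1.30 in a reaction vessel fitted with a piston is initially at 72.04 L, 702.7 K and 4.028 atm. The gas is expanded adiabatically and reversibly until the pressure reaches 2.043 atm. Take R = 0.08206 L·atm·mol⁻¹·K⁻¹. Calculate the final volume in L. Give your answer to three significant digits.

V₂ ≈ 121 L

Adiabatic (γ = 1.30), T V^(γ−1) and P V^γ constant: T₂ = T₁·(P₂/P₁)^((γ−1)/γ) = 600.8 K; V₂ = V₁·(P₁/P₂)^(1/γ) = 121.4 L.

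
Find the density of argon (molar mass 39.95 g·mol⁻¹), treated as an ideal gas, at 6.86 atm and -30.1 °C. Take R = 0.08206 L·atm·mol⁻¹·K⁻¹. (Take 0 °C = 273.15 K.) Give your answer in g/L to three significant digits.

ρ = PM/(RT) = (6.86 × 39.95) / (0.08206 × 243.0)

ρ ≈ 13.7 g/L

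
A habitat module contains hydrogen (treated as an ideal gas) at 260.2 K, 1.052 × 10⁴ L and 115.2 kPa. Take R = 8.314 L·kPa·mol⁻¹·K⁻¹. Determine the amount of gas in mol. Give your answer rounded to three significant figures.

PV = nRT ⇒ n = PV/(RT) = (115.2 × 1.052e+04) / (8.314 × 260.2)

n ≈ 560 mol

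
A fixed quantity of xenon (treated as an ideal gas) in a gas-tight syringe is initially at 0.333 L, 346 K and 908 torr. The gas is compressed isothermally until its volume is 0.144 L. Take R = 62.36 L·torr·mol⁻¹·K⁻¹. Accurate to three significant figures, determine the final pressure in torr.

P₂ ≈ 2.10e+03 torr

T constant ⇒ Boyle's law P V = const: T₂ = T₁; P₂ = P₁·(V₁/V₂) = 2100 torr.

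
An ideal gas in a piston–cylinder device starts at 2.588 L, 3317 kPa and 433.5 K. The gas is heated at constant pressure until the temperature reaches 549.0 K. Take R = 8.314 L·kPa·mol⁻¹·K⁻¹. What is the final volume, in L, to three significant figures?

V₂ ≈ 3.28 L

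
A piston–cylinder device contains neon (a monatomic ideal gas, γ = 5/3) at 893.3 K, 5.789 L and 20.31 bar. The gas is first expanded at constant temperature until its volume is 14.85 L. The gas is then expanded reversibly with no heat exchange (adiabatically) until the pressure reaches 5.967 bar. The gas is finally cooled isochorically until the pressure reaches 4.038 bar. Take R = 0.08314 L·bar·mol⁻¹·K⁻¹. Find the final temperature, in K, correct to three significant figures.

T constant ⇒ Boyle's law P V = const: T₂ = T₁; P₂ = P₁·(V₁/V₂) = 7.917 bar.
Adiabatic (γ = 5/3), T V^(γ−1) and P V^γ constant: T₃ = T₂·(P₃/P₂)^((γ−1)/γ) = 797.7 K; V₃ = V₂·(P₂/P₃)^(1/γ) = 17.60 L.
Isochoric, so P/T is constant: V₄ = V₃; T₄ = T₃·(P₄/P₃) = 539.9 K.

T₄ ≈ 540 K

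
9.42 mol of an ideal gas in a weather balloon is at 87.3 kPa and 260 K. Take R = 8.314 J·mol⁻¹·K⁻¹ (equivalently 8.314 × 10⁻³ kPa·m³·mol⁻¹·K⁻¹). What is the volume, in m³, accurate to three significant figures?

V ≈ 0.233 m³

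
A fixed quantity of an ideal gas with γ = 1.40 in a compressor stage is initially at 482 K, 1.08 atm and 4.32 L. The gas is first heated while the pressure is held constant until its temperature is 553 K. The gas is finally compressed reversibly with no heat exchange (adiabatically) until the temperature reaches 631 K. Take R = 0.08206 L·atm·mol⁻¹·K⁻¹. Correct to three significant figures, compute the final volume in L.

V₃ ≈ 3.56 L

P constant ⇒ V ∝ T: P₂ = P₁; V₂ = V₁·(T₂/T₁) = 4.956 L.
Reversible adiabatic, γ = 1.40: P₃ = P₂·(T₃/T₂)^(γ/(γ−1)) = 1.714 atm; V₃ = V₂·(T₂/T₃)^(1/(γ−1)) = 3.564 L.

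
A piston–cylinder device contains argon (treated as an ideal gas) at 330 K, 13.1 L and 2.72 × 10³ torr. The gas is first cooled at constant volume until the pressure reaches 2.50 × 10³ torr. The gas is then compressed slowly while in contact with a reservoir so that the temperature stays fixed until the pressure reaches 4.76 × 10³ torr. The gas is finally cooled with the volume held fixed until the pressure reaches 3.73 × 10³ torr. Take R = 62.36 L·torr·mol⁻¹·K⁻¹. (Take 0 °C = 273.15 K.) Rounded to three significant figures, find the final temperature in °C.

T₄ ≈ -35.5 °C

V constant ⇒ P ∝ T: V₂ = V₁; T₂ = T₁·(P₂/P₁) = 303.3 K.
T constant ⇒ Boyle's law P V = const: T₃ = T₂; V₃ = V₂·(P₂/P₃) = 6.880 L.
V constant ⇒ P ∝ T: V₄ = V₃; T₄ = T₃·(P₄/P₃) = 237.7 K.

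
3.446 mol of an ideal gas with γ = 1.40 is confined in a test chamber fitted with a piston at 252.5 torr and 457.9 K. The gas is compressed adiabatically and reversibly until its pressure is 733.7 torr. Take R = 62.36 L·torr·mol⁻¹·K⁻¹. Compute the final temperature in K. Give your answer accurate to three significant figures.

From PV = nRT: V₁ = nRT₁/P₁ = 389.7 L.
Reversible adiabatic, γ = 1.40: T₂ = T₁·(P₂/P₁)^((γ−1)/γ) = 621.1 K; V₂ = V₁·(P₁/P₂)^(1/γ) = 181.9 L.

T₂ ≈ 621 K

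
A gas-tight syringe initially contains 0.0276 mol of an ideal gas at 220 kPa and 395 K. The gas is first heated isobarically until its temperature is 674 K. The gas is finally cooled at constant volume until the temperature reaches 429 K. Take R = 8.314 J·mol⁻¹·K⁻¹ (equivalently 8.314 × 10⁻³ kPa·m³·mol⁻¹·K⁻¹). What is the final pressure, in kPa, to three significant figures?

From PV = nRT: V₁ = nRT₁/P₁ = 0.0004120 m³.
Isobaric, so V/T is constant: P₂ = P₁; V₂ = V₁·(T₂/T₁) = 0.0007030 m³.
Isochoric, so P/T is constant: V₃ = V₂; P₃ = P₂·(T₃/T₂) = 140.0 kPa.

P₃ ≈ 140 kPa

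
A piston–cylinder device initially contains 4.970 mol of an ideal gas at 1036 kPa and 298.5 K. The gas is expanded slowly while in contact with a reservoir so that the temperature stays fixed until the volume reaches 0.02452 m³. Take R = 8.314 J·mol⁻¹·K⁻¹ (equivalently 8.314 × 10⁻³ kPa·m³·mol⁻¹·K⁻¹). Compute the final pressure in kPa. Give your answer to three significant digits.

From PV = nRT: V₁ = nRT₁/P₁ = 0.01191 m³.
T constant ⇒ Boyle's law P V = const: T₂ = T₁; P₂ = P₁·(V₁/V₂) = 503.0 kPa.

P₂ ≈ 503 kPa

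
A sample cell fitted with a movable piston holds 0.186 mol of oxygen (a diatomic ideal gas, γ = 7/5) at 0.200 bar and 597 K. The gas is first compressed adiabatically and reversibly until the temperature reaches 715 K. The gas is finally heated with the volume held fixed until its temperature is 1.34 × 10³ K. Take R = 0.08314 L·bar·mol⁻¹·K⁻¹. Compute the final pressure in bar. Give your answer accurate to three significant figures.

P₃ ≈ 0.705 bar

From PV = nRT: V₁ = nRT₁/P₁ = 46.16 L.
Adiabatic (γ = 7/5), T V^(γ−1) and P V^γ constant: P₂ = P₁·(T₂/T₁)^(γ/(γ−1)) = 0.3760 bar; V₂ = V₁·(T₁/T₂)^(1/(γ−1)) = 29.41 L.
V constant ⇒ P ∝ T: V₃ = V₂; P₃ = P₂·(T₃/T₂) = 0.7047 bar.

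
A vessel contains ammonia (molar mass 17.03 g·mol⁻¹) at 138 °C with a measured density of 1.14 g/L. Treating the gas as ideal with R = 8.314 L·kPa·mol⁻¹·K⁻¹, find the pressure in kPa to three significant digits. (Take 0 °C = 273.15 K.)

ρ = PM/(RT) ⇒ P = ρRT/M = (1.14 × 8.314 × 411.1) / 17.03

P ≈ 229 kPa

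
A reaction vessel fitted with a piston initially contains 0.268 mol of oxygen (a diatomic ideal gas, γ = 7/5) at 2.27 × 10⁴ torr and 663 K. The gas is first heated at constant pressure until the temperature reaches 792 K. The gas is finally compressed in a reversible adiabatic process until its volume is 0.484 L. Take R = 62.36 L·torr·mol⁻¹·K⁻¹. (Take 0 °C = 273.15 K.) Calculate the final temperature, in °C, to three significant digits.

From PV = nRT: V₁ = nRT₁/P₁ = 0.4881 L.
P constant ⇒ V ∝ T: P₂ = P₁; V₂ = V₁·(T₂/T₁) = 0.5831 L.
Adiabatic (γ = 7/5), T V^(γ−1) and P V^γ constant: T₃ = T₂·(V₂/V₃)^(γ−1) = 853.3 K; P₃ = P₂·(V₂/V₃)^γ = 2.946e+04 torr.

T₃ ≈ 580 °C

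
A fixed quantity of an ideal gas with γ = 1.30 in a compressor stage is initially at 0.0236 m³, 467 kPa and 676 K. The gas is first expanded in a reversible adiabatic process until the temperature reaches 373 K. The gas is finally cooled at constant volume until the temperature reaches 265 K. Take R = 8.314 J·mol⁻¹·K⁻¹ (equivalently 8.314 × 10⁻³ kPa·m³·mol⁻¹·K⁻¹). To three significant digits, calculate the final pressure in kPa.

Adiabatic (γ = 1.30), T V^(γ−1) and P V^γ constant: P₂ = P₁·(T₂/T₁)^(γ/(γ−1)) = 35.50 kPa; V₂ = V₁·(T₁/T₂)^(1/(γ−1)) = 0.1713 m³.
Isochoric, so P/T is constant: V₃ = V₂; P₃ = P₂·(T₃/T₂) = 25.22 kPa.

P₃ ≈ 25.2 kPa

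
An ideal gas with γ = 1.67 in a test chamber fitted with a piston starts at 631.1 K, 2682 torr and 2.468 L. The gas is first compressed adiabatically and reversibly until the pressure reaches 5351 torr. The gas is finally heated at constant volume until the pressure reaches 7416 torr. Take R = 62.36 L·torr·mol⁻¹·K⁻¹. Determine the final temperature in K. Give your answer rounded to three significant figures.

T₃ ≈ 1.15e+03 K

Reversible adiabatic, γ = 1.67: T₂ = T₁·(P₂/P₁)^((γ−1)/γ) = 832.6 K; V₂ = V₁·(P₁/P₂)^(1/γ) = 1.632 L.
Isochoric, so P/T is constant: V₃ = V₂; T₃ = T₂·(P₃/P₂) = 1154 K.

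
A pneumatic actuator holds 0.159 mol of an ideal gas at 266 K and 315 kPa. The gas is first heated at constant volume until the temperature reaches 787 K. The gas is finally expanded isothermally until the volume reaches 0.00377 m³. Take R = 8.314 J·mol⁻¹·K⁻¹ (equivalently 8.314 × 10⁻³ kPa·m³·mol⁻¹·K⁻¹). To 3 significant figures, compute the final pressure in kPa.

P₃ ≈ 276 kPa

From PV = nRT: V₁ = nRT₁/P₁ = 0.001116 m³.
V constant ⇒ P ∝ T: V₂ = V₁; P₂ = P₁·(T₂/T₁) = 932.0 kPa.
T constant ⇒ Boyle's law P V = const: T₃ = T₂; P₃ = P₂·(V₂/V₃) = 276.0 kPa.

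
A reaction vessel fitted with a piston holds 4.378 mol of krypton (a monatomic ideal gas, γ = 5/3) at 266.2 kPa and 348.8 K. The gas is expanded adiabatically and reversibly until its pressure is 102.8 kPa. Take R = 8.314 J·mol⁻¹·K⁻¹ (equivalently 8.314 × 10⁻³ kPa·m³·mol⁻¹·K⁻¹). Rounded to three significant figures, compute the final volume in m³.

V₂ ≈ 0.0844 m³

From PV = nRT: V₁ = nRT₁/P₁ = 0.04769 m³.
Reversible adiabatic, γ = 5/3: T₂ = T₁·(P₂/P₁)^((γ−1)/γ) = 238.4 K; V₂ = V₁·(P₁/P₂)^(1/γ) = 0.08441 m³.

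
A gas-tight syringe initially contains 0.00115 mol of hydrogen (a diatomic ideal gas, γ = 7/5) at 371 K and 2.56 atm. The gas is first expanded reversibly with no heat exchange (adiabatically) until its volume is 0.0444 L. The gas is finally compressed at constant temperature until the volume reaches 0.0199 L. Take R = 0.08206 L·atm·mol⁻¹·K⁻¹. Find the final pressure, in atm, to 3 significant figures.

P₃ ≈ 1.10 atm

From PV = nRT: V₁ = nRT₁/P₁ = 0.01368 L.
Reversible adiabatic, γ = 7/5: T₂ = T₁·(V₁/V₂)^(γ−1) = 231.6 K; P₂ = P₁·(V₁/V₂)^γ = 0.4923 atm.
T constant ⇒ Boyle's law P V = const: T₃ = T₂; P₃ = P₂·(V₂/V₃) = 1.098 atm.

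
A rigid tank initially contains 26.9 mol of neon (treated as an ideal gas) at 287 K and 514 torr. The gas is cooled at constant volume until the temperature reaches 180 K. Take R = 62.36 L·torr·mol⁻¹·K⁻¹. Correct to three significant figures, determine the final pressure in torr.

From PV = nRT: V₁ = nRT₁/P₁ = 936.6 L.
V constant ⇒ P ∝ T: V₂ = V₁; P₂ = P₁·(T₂/T₁) = 322.4 torr.

P₂ ≈ 322 torr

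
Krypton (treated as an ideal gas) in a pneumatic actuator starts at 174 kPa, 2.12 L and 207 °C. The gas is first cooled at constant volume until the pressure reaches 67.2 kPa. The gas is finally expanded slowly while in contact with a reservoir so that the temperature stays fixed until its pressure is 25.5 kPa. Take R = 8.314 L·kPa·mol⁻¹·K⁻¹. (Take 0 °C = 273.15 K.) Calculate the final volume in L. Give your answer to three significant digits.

Convert: T₁ = 480.1 K.
V constant ⇒ P ∝ T: V₂ = V₁; T₂ = T₁·(P₂/P₁) = 185.4 K.
T constant ⇒ Boyle's law P V = const: T₃ = T₂; V₃ = V₂·(P₂/P₃) = 5.587 L.

V₃ ≈ 5.59 L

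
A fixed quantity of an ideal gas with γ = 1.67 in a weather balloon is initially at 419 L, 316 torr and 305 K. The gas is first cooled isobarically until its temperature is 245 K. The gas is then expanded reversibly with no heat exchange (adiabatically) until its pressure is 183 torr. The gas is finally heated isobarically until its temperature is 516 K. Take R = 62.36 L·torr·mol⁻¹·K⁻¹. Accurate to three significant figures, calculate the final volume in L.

V₄ ≈ 1.22e+03 L

P constant ⇒ V ∝ T: P₂ = P₁; V₂ = V₁·(T₂/T₁) = 336.6 L.
Adiabatic (γ = 1.67), T V^(γ−1) and P V^γ constant: T₃ = T₂·(P₃/P₂)^((γ−1)/γ) = 196.8 K; V₃ = V₂·(P₂/P₃)^(1/γ) = 466.8 L.
Isobaric, so V/T is constant: P₄ = P₃; V₄ = V₃·(T₄/T₃) = 1224 L.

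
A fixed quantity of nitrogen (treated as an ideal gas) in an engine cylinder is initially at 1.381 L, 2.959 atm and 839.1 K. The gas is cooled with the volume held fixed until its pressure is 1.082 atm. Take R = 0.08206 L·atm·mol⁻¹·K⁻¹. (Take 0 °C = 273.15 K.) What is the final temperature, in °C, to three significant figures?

V constant ⇒ P ∝ T: V₂ = V₁; T₂ = T₁·(P₂/P₁) = 306.8 K.

T₂ ≈ 33.7 °C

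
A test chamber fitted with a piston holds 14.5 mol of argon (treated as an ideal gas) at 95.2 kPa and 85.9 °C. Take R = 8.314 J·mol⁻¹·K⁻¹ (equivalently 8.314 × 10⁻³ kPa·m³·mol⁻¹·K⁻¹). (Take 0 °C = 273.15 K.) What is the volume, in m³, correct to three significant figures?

Convert: T = 359.05 K.
PV = nRT ⇒ V = nRT/P = (14.5 × 8.314 × 10⁻³ × 359.05) / 95.2

V ≈ 0.455 m³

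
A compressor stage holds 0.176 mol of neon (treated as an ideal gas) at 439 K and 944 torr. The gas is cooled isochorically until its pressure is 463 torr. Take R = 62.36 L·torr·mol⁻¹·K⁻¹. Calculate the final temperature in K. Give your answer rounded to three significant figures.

From PV = nRT: V₁ = nRT₁/P₁ = 5.104 L.
Isochoric, so P/T is constant: V₂ = V₁; T₂ = T₁·(P₂/P₁) = 215.3 K.

T₂ ≈ 215 K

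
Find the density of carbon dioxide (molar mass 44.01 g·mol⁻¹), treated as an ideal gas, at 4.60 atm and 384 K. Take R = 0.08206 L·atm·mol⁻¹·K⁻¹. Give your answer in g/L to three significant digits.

ρ = PM/(RT) = (4.60 × 44.01) / (0.08206 × 384.0)

ρ ≈ 6.42 g/L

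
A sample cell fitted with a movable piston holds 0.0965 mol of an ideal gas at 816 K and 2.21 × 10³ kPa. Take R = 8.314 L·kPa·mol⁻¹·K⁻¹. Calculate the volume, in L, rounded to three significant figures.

V ≈ 0.296 L

PV = nRT ⇒ V = nRT/P = (0.0965 × 8.314 × 816) / 2.21e+03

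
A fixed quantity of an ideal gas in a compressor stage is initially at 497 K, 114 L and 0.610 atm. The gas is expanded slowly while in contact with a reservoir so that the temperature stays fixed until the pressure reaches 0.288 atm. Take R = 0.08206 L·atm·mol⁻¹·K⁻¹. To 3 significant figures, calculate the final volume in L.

V₂ ≈ 241 L

T constant ⇒ Boyle's law P V = const: T₂ = T₁; V₂ = V₁·(P₁/P₂) = 241.5 L.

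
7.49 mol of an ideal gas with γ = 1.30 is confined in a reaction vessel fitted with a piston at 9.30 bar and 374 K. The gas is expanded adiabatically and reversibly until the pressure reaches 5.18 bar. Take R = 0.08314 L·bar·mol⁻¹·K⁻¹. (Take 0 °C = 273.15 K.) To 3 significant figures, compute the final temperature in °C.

From PV = nRT: V₁ = nRT₁/P₁ = 25.04 L.
Adiabatic (γ = 1.30), T V^(γ−1) and P V^γ constant: T₂ = T₁·(P₂/P₁)^((γ−1)/γ) = 326.8 K; V₂ = V₁·(P₁/P₂)^(1/γ) = 39.28 L.

T₂ ≈ 53.6 °C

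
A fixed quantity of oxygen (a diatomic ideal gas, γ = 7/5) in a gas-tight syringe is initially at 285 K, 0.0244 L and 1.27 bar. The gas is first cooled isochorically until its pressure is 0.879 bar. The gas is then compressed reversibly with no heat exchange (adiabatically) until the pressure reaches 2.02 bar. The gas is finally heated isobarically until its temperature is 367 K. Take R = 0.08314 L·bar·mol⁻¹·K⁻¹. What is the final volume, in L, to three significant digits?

V₄ ≈ 0.0198 L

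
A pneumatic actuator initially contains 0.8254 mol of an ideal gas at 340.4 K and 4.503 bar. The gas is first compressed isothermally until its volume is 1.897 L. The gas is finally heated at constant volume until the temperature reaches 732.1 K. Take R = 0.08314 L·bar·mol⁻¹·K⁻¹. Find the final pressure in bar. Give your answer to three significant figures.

From PV = nRT: V₁ = nRT₁/P₁ = 5.188 L.
Isothermal, so P V is constant: T₂ = T₁; P₂ = P₁·(V₁/V₂) = 12.31 bar.
Isochoric, so P/T is constant: V₃ = V₂; P₃ = P₂·(T₃/T₂) = 26.48 bar.

P₃ ≈ 26.5 bar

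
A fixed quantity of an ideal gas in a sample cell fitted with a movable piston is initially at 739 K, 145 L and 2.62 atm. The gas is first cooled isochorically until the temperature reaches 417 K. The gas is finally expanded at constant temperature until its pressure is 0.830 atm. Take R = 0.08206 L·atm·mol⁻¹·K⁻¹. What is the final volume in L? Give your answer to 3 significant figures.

V₃ ≈ 258 L

Isochoric, so P/T is constant: V₂ = V₁; P₂ = P₁·(T₂/T₁) = 1.478 atm.
Isothermal, so P V is constant: T₃ = T₂; V₃ = V₂·(P₂/P₃) = 258.3 L.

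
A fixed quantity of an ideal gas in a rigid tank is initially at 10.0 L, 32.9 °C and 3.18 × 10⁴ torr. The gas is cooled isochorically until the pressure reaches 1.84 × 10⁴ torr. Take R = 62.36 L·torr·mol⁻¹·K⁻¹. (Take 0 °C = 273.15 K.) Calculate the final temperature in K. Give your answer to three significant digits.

T₂ ≈ 177 K

Convert: T₁ = 306.0 K.
Isochoric, so P/T is constant: V₂ = V₁; T₂ = T₁·(P₂/P₁) = 177.1 K.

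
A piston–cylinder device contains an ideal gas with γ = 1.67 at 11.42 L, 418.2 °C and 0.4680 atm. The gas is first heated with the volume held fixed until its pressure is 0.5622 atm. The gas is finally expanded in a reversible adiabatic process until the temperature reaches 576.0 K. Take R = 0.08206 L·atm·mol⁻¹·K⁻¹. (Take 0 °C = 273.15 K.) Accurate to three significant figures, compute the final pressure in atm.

P₃ ≈ 0.226 atm

Convert: T₁ = 691.3 K.
Isochoric, so P/T is constant: V₂ = V₁; T₂ = T₁·(P₂/P₁) = 830.5 K.
Adiabatic (γ = 1.67), T V^(γ−1) and P V^γ constant: P₃ = P₂·(T₃/T₂)^(γ/(γ−1)) = 0.2258 atm; V₃ = V₂·(T₂/T₃)^(1/(γ−1)) = 19.72 L.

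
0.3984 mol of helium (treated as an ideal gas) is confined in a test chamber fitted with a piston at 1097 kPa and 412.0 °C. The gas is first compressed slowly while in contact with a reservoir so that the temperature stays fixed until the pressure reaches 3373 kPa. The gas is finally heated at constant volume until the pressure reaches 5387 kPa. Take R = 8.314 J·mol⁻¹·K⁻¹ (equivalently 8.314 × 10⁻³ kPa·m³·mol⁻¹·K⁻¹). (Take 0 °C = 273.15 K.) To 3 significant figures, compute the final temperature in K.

T₃ ≈ 1.09e+03 K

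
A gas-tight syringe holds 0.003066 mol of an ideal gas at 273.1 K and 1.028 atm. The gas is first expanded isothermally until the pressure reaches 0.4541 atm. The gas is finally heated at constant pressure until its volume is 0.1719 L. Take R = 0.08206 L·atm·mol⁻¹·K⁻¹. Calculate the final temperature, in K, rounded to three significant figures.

T₃ ≈ 310 K

From PV = nRT: V₁ = nRT₁/P₁ = 0.06684 L.
T constant ⇒ Boyle's law P V = const: T₂ = T₁; V₂ = V₁·(P₁/P₂) = 0.1513 L.
P constant ⇒ V ∝ T: P₃ = P₂; T₃ = T₂·(V₃/V₂) = 310.3 K.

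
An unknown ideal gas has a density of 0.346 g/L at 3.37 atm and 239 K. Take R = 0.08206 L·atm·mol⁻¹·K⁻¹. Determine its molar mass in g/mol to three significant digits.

M ≈ 2.01 g/mol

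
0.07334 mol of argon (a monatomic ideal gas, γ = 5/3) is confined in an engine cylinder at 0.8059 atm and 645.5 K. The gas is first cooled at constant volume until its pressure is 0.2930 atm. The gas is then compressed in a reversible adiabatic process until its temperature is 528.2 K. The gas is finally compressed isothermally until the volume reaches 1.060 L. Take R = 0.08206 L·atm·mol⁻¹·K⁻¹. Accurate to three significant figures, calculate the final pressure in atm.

From PV = nRT: V₁ = nRT₁/P₁ = 4.820 L.
Isochoric, so P/T is constant: V₂ = V₁; T₂ = T₁·(P₂/P₁) = 234.7 K.
Adiabatic (γ = 5/3), T V^(γ−1) and P V^γ constant: P₃ = P₂·(T₃/T₂)^(γ/(γ−1)) = 2.227 atm; V₃ = V₂·(T₂/T₃)^(1/(γ−1)) = 1.428 L.
Isothermal, so P V is constant: T₄ = T₃; P₄ = P₃·(V₃/V₄) = 2.999 atm.

P₄ ≈ 3.00 atm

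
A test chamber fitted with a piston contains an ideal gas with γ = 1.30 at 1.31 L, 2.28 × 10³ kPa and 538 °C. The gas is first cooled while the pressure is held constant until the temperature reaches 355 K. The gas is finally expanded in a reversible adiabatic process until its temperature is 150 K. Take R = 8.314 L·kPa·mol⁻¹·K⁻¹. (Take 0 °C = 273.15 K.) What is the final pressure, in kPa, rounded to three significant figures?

Convert: T₁ = 811.1 K.
P constant ⇒ V ∝ T: P₂ = P₁; V₂ = V₁·(T₂/T₁) = 0.5733 L.
Adiabatic (γ = 1.30), T V^(γ−1) and P V^γ constant: P₃ = P₂·(T₃/T₂)^(γ/(γ−1)) = 54.53 kPa; V₃ = V₂·(T₂/T₃)^(1/(γ−1)) = 10.13 L.

P₃ ≈ 54.5 kPa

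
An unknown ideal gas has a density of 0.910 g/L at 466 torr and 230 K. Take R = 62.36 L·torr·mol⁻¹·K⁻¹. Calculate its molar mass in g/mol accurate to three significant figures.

ρ = PM/(RT) ⇒ M = ρRT/P = (0.910 × 62.36 × 230.0) / 466

M ≈ 28.0 g/mol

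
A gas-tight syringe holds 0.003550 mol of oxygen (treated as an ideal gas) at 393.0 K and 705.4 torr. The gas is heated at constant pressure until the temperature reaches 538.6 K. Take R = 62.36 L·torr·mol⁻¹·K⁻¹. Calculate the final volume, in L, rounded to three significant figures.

V₂ ≈ 0.169 L

From PV = nRT: V₁ = nRT₁/P₁ = 0.1233 L.
P constant ⇒ V ∝ T: P₂ = P₁; V₂ = V₁·(T₂/T₁) = 0.1690 L.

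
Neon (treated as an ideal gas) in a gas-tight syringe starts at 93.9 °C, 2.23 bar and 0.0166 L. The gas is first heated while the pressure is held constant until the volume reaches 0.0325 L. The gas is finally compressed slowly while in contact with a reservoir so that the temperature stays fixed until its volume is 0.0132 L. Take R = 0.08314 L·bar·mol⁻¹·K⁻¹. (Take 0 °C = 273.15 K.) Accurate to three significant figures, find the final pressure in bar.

Convert: T₁ = 367.0 K.
Isobaric, so V/T is constant: P₂ = P₁; T₂ = T₁·(V₂/V₁) = 718.6 K.
T constant ⇒ Boyle's law P V = const: T₃ = T₂; P₃ = P₂·(V₂/V₃) = 5.491 bar.

P₃ ≈ 5.49 bar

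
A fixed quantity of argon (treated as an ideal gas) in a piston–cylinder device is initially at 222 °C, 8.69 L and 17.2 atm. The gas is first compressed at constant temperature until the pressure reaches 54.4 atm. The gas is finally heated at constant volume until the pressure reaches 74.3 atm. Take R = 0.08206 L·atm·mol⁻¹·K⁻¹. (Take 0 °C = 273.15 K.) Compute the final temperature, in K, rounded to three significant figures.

Convert: T₁ = 495.1 K.
T constant ⇒ Boyle's law P V = const: T₂ = T₁; V₂ = V₁·(P₁/P₂) = 2.748 L.
Isochoric, so P/T is constant: V₃ = V₂; T₃ = T₂·(P₃/P₂) = 676.3 K.

T₃ ≈ 676 K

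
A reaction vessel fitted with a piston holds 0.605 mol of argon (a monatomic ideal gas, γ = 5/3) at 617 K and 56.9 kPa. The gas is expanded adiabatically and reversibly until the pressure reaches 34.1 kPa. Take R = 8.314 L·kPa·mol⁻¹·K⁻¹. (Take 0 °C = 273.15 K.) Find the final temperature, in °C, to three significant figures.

T₂ ≈ 230 °C

From PV = nRT: V₁ = nRT₁/P₁ = 54.54 L.
Adiabatic (γ = 5/3), T V^(γ−1) and P V^γ constant: T₂ = T₁·(P₂/P₁)^((γ−1)/γ) = 502.7 K; V₂ = V₁·(P₁/P₂)^(1/γ) = 74.16 L.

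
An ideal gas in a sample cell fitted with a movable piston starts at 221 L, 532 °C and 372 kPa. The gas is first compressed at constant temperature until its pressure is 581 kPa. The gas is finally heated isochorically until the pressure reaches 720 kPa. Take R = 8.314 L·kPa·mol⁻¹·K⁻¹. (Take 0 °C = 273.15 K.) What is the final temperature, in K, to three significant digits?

Convert: T₁ = 805.1 K.
Isothermal, so P V is constant: T₂ = T₁; V₂ = V₁·(P₁/P₂) = 141.5 L.
Isochoric, so P/T is constant: V₃ = V₂; T₃ = T₂·(P₃/P₂) = 997.8 K.

T₃ ≈ 998 K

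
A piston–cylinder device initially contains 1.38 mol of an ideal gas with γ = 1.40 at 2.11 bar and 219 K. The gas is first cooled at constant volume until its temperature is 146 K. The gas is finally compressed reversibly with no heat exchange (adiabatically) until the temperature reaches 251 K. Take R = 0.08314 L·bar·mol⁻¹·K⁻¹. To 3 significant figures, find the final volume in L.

From PV = nRT: V₁ = nRT₁/P₁ = 11.91 L.
V constant ⇒ P ∝ T: V₂ = V₁; P₂ = P₁·(T₂/T₁) = 1.407 bar.
Reversible adiabatic, γ = 1.40: P₃ = P₂·(T₃/T₂)^(γ/(γ−1)) = 9.372 bar; V₃ = V₂·(T₂/T₃)^(1/(γ−1)) = 3.073 L.

V₃ ≈ 3.07 L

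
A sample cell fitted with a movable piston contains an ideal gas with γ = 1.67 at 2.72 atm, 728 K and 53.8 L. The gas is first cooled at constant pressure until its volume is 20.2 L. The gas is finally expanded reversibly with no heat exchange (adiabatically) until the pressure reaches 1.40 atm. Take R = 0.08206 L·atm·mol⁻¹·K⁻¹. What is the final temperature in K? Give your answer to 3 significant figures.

T₃ ≈ 209 K

Isobaric, so V/T is constant: P₂ = P₁; T₂ = T₁·(V₂/V₁) = 273.3 K.
Adiabatic (γ = 1.67), T V^(γ−1) and P V^γ constant: T₃ = T₂·(P₃/P₂)^((γ−1)/γ) = 209.4 K; V₃ = V₂·(P₂/P₃)^(1/γ) = 30.07 L.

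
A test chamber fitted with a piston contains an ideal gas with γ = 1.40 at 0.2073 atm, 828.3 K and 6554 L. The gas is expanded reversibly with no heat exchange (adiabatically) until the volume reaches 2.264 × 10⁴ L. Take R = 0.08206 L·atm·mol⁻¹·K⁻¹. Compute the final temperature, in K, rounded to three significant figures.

Reversible adiabatic, γ = 1.40: T₂ = T₁·(V₁/V₂)^(γ−1) = 504.5 K; P₂ = P₁·(V₁/V₂)^γ = 0.03655 atm.

T₂ ≈ 504 K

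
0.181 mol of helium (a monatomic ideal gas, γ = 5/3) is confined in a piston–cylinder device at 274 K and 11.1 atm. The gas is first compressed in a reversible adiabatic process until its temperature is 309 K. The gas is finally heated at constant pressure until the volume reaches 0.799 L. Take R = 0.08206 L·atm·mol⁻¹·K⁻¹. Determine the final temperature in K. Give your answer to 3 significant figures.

From PV = nRT: V₁ = nRT₁/P₁ = 0.3666 L.
Adiabatic (γ = 5/3), T V^(γ−1) and P V^γ constant: P₂ = P₁·(T₂/T₁)^(γ/(γ−1)) = 14.99 atm; V₂ = V₁·(T₁/T₂)^(1/(γ−1)) = 0.3061 L.
P constant ⇒ V ∝ T: P₃ = P₂; T₃ = T₂·(V₃/V₂) = 806.5 K.

T₃ ≈ 806 K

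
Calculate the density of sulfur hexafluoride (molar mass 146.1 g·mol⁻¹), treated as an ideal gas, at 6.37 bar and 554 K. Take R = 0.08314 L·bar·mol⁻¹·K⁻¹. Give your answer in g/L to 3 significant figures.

ρ ≈ 20.2 g/L

ρ = PM/(RT) = (6.37 × 146.1) / (0.08314 × 554.0)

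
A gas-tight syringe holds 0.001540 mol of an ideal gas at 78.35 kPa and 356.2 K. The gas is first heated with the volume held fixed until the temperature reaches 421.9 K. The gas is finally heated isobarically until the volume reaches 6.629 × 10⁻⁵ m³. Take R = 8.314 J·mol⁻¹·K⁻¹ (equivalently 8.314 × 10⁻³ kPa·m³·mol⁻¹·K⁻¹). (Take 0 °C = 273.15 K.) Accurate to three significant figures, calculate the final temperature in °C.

From PV = nRT: V₁ = nRT₁/P₁ = 5.821e-05 m³.
Isochoric, so P/T is constant: V₂ = V₁; P₂ = P₁·(T₂/T₁) = 92.80 kPa.
Isobaric, so V/T is constant: P₃ = P₂; T₃ = T₂·(V₃/V₂) = 480.5 K.

T₃ ≈ 207 °C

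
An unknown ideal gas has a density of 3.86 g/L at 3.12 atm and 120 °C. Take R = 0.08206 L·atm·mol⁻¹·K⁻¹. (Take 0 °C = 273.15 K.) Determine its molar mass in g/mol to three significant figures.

M ≈ 39.9 g/mol

ρ = PM/(RT) ⇒ M = ρRT/P = (3.86 × 0.08206 × 393.1) / 3.12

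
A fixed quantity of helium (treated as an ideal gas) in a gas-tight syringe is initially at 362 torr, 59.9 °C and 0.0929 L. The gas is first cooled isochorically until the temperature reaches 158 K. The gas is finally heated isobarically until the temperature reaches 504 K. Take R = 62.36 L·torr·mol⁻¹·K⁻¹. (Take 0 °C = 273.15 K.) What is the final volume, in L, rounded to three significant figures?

V₃ ≈ 0.296 L

Convert: T₁ = 333.0 K.
Isochoric, so P/T is constant: V₂ = V₁; P₂ = P₁·(T₂/T₁) = 171.7 torr.
P constant ⇒ V ∝ T: P₃ = P₂; V₃ = V₂·(T₃/T₂) = 0.2963 L.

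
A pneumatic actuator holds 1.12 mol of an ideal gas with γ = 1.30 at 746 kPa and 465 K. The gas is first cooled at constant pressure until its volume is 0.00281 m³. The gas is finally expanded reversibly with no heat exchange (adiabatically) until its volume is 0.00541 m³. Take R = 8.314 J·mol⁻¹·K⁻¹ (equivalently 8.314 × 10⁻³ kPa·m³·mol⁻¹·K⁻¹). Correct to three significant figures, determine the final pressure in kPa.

From PV = nRT: V₁ = nRT₁/P₁ = 0.005804 m³.
Isobaric, so V/T is constant: P₂ = P₁; T₂ = T₁·(V₂/V₁) = 225.1 K.
Adiabatic (γ = 1.30), T V^(γ−1) and P V^γ constant: T₃ = T₂·(V₂/V₃)^(γ−1) = 185.0 K; P₃ = P₂·(V₂/V₃)^γ = 318.3 kPa.

P₃ ≈ 318 kPa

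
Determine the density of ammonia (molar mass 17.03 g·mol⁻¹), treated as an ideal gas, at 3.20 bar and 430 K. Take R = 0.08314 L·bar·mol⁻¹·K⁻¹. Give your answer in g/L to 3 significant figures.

ρ ≈ 1.52 g/L

ρ = PM/(RT) = (3.20 × 17.03) / (0.08314 × 430.0)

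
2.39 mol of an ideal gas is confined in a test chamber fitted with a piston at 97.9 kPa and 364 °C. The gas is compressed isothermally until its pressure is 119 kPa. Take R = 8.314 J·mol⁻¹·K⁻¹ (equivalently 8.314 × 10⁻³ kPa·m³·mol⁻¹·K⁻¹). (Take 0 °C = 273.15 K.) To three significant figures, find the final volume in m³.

Convert: T₁ = 637.1 K.
From PV = nRT: V₁ = nRT₁/P₁ = 0.1293 m³.
Isothermal, so P V is constant: T₂ = T₁; V₂ = V₁·(P₁/P₂) = 0.1064 m³.

V₂ ≈ 0.106 m³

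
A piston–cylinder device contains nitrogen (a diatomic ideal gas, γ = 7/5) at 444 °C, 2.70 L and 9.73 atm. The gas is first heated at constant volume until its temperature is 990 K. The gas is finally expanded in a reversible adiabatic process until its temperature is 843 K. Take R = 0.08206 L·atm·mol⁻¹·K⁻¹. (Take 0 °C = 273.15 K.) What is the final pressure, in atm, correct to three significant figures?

Convert: T₁ = 717.1 K.
V constant ⇒ P ∝ T: V₂ = V₁; P₂ = P₁·(T₂/T₁) = 13.43 atm.
Adiabatic (γ = 7/5), T V^(γ−1) and P V^γ constant: P₃ = P₂·(T₃/T₂)^(γ/(γ−1)) = 7.653 atm; V₃ = V₂·(T₂/T₃)^(1/(γ−1)) = 4.035 L.

P₃ ≈ 7.65 atm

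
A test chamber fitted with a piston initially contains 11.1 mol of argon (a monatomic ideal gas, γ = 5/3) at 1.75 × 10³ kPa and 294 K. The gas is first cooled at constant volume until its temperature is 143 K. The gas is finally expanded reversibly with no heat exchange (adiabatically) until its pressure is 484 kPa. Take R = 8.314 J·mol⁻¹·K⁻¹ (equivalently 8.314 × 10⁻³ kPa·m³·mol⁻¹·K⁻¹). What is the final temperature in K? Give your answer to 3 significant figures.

T₃ ≈ 114 K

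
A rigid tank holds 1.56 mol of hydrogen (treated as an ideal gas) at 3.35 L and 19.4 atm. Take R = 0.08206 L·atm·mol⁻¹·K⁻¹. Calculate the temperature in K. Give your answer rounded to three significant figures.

PV = nRT ⇒ T = PV/(nR) = (19.4 × 3.35) / (1.56 × 0.08206)

T ≈ 508 K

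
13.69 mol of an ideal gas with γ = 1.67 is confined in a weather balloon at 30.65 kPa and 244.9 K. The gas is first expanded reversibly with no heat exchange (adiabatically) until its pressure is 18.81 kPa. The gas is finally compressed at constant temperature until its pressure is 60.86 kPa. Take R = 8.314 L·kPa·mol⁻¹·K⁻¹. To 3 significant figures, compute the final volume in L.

V₃ ≈ 377 L

From PV = nRT: V₁ = nRT₁/P₁ = 909.4 L.
Reversible adiabatic, γ = 1.67: T₂ = T₁·(P₂/P₁)^((γ−1)/γ) = 201.3 K; V₂ = V₁·(P₁/P₂)^(1/γ) = 1218 L.
T constant ⇒ Boyle's law P V = const: T₃ = T₂; V₃ = V₂·(P₂/P₃) = 376.5 L.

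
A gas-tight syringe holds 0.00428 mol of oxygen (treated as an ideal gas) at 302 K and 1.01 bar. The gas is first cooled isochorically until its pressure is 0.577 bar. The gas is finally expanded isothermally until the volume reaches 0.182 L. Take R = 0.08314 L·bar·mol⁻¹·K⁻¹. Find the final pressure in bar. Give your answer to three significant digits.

From PV = nRT: V₁ = nRT₁/P₁ = 0.1064 L.
Isochoric, so P/T is constant: V₂ = V₁; T₂ = T₁·(P₂/P₁) = 172.5 K.
T constant ⇒ Boyle's law P V = const: T₃ = T₂; P₃ = P₂·(V₂/V₃) = 0.3373 bar.

P₃ ≈ 0.337 bar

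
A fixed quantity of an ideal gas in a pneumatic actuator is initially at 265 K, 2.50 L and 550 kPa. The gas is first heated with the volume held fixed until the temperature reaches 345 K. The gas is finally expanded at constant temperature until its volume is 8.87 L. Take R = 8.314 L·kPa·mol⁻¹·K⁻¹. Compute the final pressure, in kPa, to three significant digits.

V constant ⇒ P ∝ T: V₂ = V₁; P₂ = P₁·(T₂/T₁) = 716.0 kPa.
Isothermal, so P V is constant: T₃ = T₂; P₃ = P₂·(V₂/V₃) = 201.8 kPa.

P₃ ≈ 202 kPa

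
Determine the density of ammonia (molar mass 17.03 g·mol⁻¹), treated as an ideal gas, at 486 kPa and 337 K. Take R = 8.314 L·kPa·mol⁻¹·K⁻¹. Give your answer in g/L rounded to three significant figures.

ρ ≈ 2.95 g/L

ρ = PM/(RT) = (486 × 17.03) / (8.314 × 337.0)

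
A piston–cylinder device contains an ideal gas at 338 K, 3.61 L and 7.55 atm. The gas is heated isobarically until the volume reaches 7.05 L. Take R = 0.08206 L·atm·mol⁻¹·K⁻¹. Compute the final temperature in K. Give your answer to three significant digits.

Isobaric, so V/T is constant: P₂ = P₁; T₂ = T₁·(V₂/V₁) = 660.1 K.

T₂ ≈ 660 K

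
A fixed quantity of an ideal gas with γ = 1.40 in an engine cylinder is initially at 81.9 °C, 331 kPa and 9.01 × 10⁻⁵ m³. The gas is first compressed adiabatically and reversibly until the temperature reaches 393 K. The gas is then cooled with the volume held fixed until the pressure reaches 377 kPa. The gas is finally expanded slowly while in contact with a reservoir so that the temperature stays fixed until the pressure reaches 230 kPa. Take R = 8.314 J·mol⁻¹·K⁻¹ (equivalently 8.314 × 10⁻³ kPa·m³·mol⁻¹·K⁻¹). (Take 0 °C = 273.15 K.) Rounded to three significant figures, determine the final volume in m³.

V₄ ≈ 0.000115 m³

Convert: T₁ = 355.0 K.
Adiabatic (γ = 1.40), T V^(γ−1) and P V^γ constant: P₂ = P₁·(T₂/T₁)^(γ/(γ−1)) = 472.3 kPa; V₂ = V₁·(T₁/T₂)^(1/(γ−1)) = 6.990e-05 m³.
V constant ⇒ P ∝ T: V₃ = V₂; T₃ = T₂·(P₃/P₂) = 313.7 K.
Isothermal, so P V is constant: T₄ = T₃; V₄ = V₃·(P₃/P₄) = 0.0001146 m³.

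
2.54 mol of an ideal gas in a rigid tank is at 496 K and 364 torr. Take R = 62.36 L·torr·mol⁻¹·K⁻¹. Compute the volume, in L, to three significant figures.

PV = nRT ⇒ V = nRT/P = (2.54 × 62.36 × 496) / 364

V ≈ 216 L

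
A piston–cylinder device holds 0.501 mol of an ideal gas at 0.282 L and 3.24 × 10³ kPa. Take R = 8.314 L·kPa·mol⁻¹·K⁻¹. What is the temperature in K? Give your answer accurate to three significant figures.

PV = nRT ⇒ T = PV/(nR) = (3.24e+03 × 0.282) / (0.501 × 8.314)

T ≈ 219 K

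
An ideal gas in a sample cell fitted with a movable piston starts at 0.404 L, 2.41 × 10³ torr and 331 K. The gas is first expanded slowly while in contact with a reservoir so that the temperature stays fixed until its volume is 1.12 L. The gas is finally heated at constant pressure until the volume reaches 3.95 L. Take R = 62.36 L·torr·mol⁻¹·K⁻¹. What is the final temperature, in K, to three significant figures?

Isothermal, so P V is constant: T₂ = T₁; P₂ = P₁·(V₁/V₂) = 869.3 torr.
Isobaric, so V/T is constant: P₃ = P₂; T₃ = T₂·(V₃/V₂) = 1167 K.

T₃ ≈ 1.17e+03 K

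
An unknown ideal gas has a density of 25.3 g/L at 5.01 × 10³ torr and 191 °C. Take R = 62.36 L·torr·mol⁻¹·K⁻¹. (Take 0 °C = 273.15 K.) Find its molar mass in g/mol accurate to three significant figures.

M ≈ 146 g/mol

ρ = PM/(RT) ⇒ M = ρRT/P = (25.3 × 62.36 × 464.1) / 5.01e+03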